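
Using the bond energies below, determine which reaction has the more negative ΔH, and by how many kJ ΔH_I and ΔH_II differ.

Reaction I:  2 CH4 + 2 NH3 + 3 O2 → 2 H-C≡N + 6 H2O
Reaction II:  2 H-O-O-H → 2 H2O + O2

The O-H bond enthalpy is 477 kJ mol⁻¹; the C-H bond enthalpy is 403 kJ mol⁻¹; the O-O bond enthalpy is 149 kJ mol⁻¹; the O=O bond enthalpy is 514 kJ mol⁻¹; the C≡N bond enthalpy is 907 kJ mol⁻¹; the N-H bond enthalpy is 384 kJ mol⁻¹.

Reaction I:
  Bonds broken (reactants):
    C-H: 8 × 403 = 3224
    N-H: 6 × 384 = 2304
    O=O: 3 × 514 = 1542
    Σ(broken) = 7070 kJ
  Bonds formed (products):
    C≡N: 2 × 907 = 1814
    C-H: 2 × 403 = 806
    O-H: 12 × 477 = 5724
    Σ(formed) = 8344 kJ
  ΔH_I = 7070 − 8344 = −1274 kJ
Reaction II:
  Bonds broken (reactants):
    O-H: 4 × 477 = 1908
    O-O: 2 × 149 = 298
    Σ(broken) = 2206 kJ
  Bonds formed (products):
    O-H: 4 × 477 = 1908
    O=O: 1 × 514 = 514
    Σ(formed) = 2422 kJ
  ΔH_II = 2206 − 2422 = −216 kJ
ΔH_I − ΔH_II = −1058 kJ, so reaction I has the more negative ΔH; |ΔH_I − ΔH_II| = 1058 kJ.

Reaction I, by 1058 kJ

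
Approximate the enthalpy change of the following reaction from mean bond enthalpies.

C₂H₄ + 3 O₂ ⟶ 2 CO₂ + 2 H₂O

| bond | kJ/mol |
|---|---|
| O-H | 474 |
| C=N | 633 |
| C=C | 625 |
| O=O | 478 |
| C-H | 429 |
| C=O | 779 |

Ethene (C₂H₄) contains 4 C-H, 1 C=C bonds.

ΔH ≈ −1237 kJ

Bonds broken (reactants):
  C-H: 4 × 429 = 1716
  C=C: 1 × 625 = 625
  O=O: 3 × 478 = 1434
  Σ(broken) = 3775 kJ
Bonds formed (products):
  C=O: 4 × 779 = 3116
  O-H: 4 × 474 = 1896
  Σ(formed) = 5012 kJ
ΔH = Σ(broken) − Σ(formed) = 3775 − 5012 = −1237 kJ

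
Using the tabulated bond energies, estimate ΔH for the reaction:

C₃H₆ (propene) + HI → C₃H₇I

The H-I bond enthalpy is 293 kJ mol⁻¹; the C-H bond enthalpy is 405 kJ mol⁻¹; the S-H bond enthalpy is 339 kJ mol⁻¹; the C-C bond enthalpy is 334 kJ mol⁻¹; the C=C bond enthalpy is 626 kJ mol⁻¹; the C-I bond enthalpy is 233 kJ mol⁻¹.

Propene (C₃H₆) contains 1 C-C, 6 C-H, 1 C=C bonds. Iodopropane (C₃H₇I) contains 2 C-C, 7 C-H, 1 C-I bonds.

Bonds broken (reactants):
  C-C: 1 × 334 = 334
  C-H: 6 × 405 = 2430
  C=C: 1 × 626 = 626
  H-I: 1 × 293 = 293
  Σ(broken) = 3683 kJ
Bonds formed (products):
  C-C: 2 × 334 = 668
  C-H: 7 × 405 = 2835
  C-I: 1 × 233 = 233
  Σ(formed) = 3736 kJ
ΔH = Σ(broken) − Σ(formed) = 3683 − 3736 = −53 kJ

ΔH ≈ −53 kJ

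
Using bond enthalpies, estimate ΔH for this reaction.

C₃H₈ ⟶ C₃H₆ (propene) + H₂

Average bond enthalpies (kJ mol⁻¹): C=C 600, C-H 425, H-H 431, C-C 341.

ΔH ≈ +160 kJ

Bonds broken (reactants):
  C-C: 2 × 341 = 682
  C-H: 8 × 425 = 3400
  Σ(broken) = 4082 kJ
Bonds formed (products):
  C-C: 1 × 341 = 341
  C-H: 6 × 425 = 2550
  C=C: 1 × 600 = 600
  H-H: 1 × 431 = 431
  Σ(formed) = 3922 kJ
ΔH = Σ(broken) − Σ(formed) = 4082 − 3922 = +160 kJ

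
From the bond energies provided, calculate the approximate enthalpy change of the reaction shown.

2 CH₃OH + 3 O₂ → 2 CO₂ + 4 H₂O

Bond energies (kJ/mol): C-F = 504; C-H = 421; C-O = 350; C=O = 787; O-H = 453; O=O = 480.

Bonds broken (reactants):
  C-H: 6 × 421 = 2526
  C-O: 2 × 350 = 700
  O-H: 2 × 453 = 906
  O=O: 3 × 480 = 1440
  Σ(broken) = 5572 kJ
Bonds formed (products):
  C=O: 4 × 787 = 3148
  O-H: 8 × 453 = 3624
  Σ(formed) = 6772 kJ
ΔH = Σ(broken) − Σ(formed) = 5572 − 6772 = −1200 kJ

ΔH ≈ −1200 kJ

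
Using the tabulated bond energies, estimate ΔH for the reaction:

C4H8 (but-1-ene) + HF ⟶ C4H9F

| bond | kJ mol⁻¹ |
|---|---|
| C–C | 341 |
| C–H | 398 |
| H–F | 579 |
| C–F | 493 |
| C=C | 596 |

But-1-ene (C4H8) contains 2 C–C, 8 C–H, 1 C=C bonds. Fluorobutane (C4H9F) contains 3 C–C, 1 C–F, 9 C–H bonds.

ΔH ≈ −57 kJ

Bonds broken (reactants):
  C–C: 2 × 341 = 682
  C–H: 8 × 398 = 3184
  C=C: 1 × 596 = 596
  H–F: 1 × 579 = 579
  Σ(broken) = 5041 kJ
Bonds formed (products):
  C–C: 3 × 341 = 1023
  C–F: 1 × 493 = 493
  C–H: 9 × 398 = 3582
  Σ(formed) = 5098 kJ
ΔH = Σ(broken) − Σ(formed) = 5041 − 5098 = −57 kJ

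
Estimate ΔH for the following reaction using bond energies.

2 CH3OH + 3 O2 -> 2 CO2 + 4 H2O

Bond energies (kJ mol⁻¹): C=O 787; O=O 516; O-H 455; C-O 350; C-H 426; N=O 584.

ΔH ≈ −1074 kJ

Bonds broken (reactants):
  C-H: 6 × 426 = 2556
  C-O: 2 × 350 = 700
  O-H: 2 × 455 = 910
  O=O: 3 × 516 = 1548
  Σ(broken) = 5714 kJ
Bonds formed (products):
  C=O: 4 × 787 = 3148
  O-H: 8 × 455 = 3640
  Σ(formed) = 6788 kJ
ΔH = Σ(broken) − Σ(formed) = 5714 − 6788 = −1074 kJ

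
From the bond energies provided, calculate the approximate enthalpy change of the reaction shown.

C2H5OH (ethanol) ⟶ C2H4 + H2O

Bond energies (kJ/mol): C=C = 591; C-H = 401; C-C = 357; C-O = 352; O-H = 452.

ΔH ≈ +67 kJ

Bonds broken (reactants):
  C-C: 1 × 357 = 357
  C-H: 5 × 401 = 2005
  C-O: 1 × 352 = 352
  O-H: 1 × 452 = 452
  Σ(broken) = 3166 kJ
Bonds formed (products):
  C-H: 4 × 401 = 1604
  C=C: 1 × 591 = 591
  O-H: 2 × 452 = 904
  Σ(formed) = 3099 kJ
ΔH = Σ(broken) − Σ(formed) = 3166 − 3099 = +67 kJ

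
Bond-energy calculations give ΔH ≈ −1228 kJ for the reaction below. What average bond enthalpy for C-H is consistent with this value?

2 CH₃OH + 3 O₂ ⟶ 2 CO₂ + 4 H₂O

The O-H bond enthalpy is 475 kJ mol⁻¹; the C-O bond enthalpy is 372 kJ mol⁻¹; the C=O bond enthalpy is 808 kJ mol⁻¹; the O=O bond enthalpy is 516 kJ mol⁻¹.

D(C-H) ≈ 427 kJ/mol

Let D be the C-H bond energy.
Σ(broken) = 6×D + 2×372 + 2×475 + 3×516 = 3242 + 6D
Σ(formed) = 4×808 + 8×475 = 7032
ΔH = Σ(broken) − Σ(formed) = (3242 + 6D) − (7032) = −3790 + 6D
Setting this equal to −1228 kJ gives 6D = 2562, so D = 427 kJ/mol.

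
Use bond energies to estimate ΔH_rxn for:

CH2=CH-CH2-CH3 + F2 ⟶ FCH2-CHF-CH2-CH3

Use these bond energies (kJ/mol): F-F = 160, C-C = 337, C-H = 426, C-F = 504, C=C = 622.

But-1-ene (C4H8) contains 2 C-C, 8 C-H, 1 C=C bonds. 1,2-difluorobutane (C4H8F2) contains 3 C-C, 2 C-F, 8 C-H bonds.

Bonds broken (reactants):
  C-C: 2 × 337 = 674
  C-H: 8 × 426 = 3408
  C=C: 1 × 622 = 622
  F-F: 1 × 160 = 160
  Σ(broken) = 4864 kJ
Bonds formed (products):
  C-C: 3 × 337 = 1011
  C-F: 2 × 504 = 1008
  C-H: 8 × 426 = 3408
  Σ(formed) = 5427 kJ
ΔH = Σ(broken) − Σ(formed) = 4864 − 5427 = −563 kJ

ΔH ≈ −563 kJ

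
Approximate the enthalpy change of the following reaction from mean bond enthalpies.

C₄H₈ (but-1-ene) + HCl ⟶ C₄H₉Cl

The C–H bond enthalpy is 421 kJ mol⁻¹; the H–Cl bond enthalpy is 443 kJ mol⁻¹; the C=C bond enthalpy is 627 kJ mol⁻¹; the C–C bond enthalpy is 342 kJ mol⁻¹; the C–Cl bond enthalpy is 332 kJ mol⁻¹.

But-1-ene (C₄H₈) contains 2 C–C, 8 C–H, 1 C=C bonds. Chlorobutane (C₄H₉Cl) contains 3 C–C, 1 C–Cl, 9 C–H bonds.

Bonds broken (reactants):
  C–C: 2 × 342 = 684
  C–H: 8 × 421 = 3368
  C=C: 1 × 627 = 627
  H–Cl: 1 × 443 = 443
  Σ(broken) = 5122 kJ
Bonds formed (products):
  C–C: 3 × 342 = 1026
  C–Cl: 1 × 332 = 332
  C–H: 9 × 421 = 3789
  Σ(formed) = 5147 kJ
ΔH = Σ(broken) − Σ(formed) = 5122 − 5147 = −25 kJ

ΔH ≈ −25 kJ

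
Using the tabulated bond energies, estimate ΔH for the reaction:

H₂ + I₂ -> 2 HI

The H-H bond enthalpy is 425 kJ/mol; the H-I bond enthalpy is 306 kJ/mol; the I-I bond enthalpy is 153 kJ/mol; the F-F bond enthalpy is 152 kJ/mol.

ΔH ≈ −34 kJ

Bonds broken (reactants):
  H-H: 1 × 425 = 425
  I-I: 1 × 153 = 153
  Σ(broken) = 578 kJ
Bonds formed (products):
  H-I: 2 × 306 = 612
  Σ(formed) = 612 kJ
ΔH = Σ(broken) − Σ(formed) = 578 − 612 = −34 kJ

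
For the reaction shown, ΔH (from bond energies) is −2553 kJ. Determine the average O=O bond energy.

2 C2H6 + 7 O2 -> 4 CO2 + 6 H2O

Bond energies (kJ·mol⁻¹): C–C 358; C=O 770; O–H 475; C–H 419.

D(O=O) ≈ 509 kJ/mol

Let D be the O=O bond energy.
Σ(broken) = 2×358 + 12×419 + 7×D = 5744 + 7D
Σ(formed) = 8×770 + 12×475 = 11860
ΔH = Σ(broken) − Σ(formed) = (5744 + 7D) − (11860) = −6116 + 7D
Setting this equal to −2553 kJ gives 7D = 3563, so D = 509 kJ/mol.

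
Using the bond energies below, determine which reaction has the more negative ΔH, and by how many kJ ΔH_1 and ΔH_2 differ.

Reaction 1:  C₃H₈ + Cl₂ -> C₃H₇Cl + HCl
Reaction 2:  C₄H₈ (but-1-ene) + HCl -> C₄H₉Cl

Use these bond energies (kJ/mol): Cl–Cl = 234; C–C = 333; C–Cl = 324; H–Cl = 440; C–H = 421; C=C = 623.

Reaction 1:
  Bonds broken (reactants):
    C–C: 2 × 333 = 666
    C–H: 8 × 421 = 3368
    Cl–Cl: 1 × 234 = 234
    Σ(broken) = 4268 kJ
  Bonds formed (products):
    C–C: 2 × 333 = 666
    C–Cl: 1 × 324 = 324
    C–H: 7 × 421 = 2947
    H–Cl: 1 × 440 = 440
    Σ(formed) = 4377 kJ
  ΔH_1 = 4268 − 4377 = −109 kJ
Reaction 2:
  Bonds broken (reactants):
    C–C: 2 × 333 = 666
    C–H: 8 × 421 = 3368
    C=C: 1 × 623 = 623
    H–Cl: 1 × 440 = 440
    Σ(broken) = 5097 kJ
  Bonds formed (products):
    C–C: 3 × 333 = 999
    C–Cl: 1 × 324 = 324
    C–H: 9 × 421 = 3789
    Σ(formed) = 5112 kJ
  ΔH_2 = 5097 − 5112 = −15 kJ
ΔH_1 − ΔH_2 = −94 kJ, so reaction 1 has the more negative ΔH; |ΔH_1 − ΔH_2| = 94 kJ.

Reaction 1, by 94 kJ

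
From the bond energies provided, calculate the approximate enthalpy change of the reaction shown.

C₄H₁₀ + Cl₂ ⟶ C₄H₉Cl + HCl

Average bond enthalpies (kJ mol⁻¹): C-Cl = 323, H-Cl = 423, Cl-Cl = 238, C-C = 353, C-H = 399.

ΔH ≈ −109 kJ

Bonds broken (reactants):
  C-C: 3 × 353 = 1059
  C-H: 10 × 399 = 3990
  Cl-Cl: 1 × 238 = 238
  Σ(broken) = 5287 kJ
Bonds formed (products):
  C-C: 3 × 353 = 1059
  C-Cl: 1 × 323 = 323
  C-H: 9 × 399 = 3591
  H-Cl: 1 × 423 = 423
  Σ(formed) = 5396 kJ
ΔH = Σ(broken) − Σ(formed) = 5287 − 5396 = −109 kJ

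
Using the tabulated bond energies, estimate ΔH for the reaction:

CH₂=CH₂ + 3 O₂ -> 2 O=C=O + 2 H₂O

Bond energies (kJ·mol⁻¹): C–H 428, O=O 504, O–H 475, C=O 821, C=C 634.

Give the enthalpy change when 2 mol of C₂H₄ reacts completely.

ΔH = −2652 kJ

Bonds broken (reactants):
  C–H: 4 × 428 = 1712
  C=C: 1 × 634 = 634
  O=O: 3 × 504 = 1512
  Σ(broken) = 3858 kJ
Bonds formed (products):
  C=O: 4 × 821 = 3284
  O–H: 4 × 475 = 1900
  Σ(formed) = 5184 kJ
ΔH = Σ(broken) − Σ(formed) = 3858 − 5184 = −1326 kJ
For 2× the reaction as written: 2 × (−1326) = −2652 kJ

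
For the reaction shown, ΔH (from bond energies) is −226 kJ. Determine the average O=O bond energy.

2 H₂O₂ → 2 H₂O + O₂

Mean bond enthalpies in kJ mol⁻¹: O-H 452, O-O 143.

D(O=O) ≈ 512 kJ/mol

Let D be the O=O bond energy.
Σ(broken) = 4×452 + 2×143 = 2094
Σ(formed) = 4×452 + 1×D = 1808 + D
ΔH = Σ(broken) − Σ(formed) = (2094) − (1808 + D) = +286 − D
Setting this equal to −226 kJ gives D = 512 kJ/mol.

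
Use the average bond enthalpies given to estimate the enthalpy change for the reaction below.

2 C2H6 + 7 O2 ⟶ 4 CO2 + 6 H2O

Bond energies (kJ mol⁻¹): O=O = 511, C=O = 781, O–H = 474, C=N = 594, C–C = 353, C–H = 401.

ΔH ≈ −2841 kJ

Bonds broken (reactants):
  C–C: 2 × 353 = 706
  C–H: 12 × 401 = 4812
  O=O: 7 × 511 = 3577
  Σ(broken) = 9095 kJ
Bonds formed (products):
  C=O: 8 × 781 = 6248
  O–H: 12 × 474 = 5688
  Σ(formed) = 11936 kJ
ΔH = Σ(broken) − Σ(formed) = 9095 − 11936 = −2841 kJ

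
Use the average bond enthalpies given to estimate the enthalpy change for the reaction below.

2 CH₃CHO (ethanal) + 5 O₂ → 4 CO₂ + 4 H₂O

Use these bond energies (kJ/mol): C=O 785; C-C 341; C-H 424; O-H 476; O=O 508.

ΔH ≈ −1904 kJ

Bonds broken (reactants):
  C-C: 2 × 341 = 682
  C-H: 8 × 424 = 3392
  C=O: 2 × 785 = 1570
  O=O: 5 × 508 = 2540
  Σ(broken) = 8184 kJ
Bonds formed (products):
  C=O: 8 × 785 = 6280
  O-H: 8 × 476 = 3808
  Σ(formed) = 10088 kJ
ΔH = Σ(broken) − Σ(formed) = 8184 − 10088 = −1904 kJ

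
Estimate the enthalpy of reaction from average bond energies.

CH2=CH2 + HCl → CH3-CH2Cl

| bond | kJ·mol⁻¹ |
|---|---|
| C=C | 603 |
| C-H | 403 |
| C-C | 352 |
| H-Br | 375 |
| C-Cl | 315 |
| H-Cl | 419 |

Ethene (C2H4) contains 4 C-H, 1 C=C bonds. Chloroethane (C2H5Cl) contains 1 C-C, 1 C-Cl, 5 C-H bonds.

ΔH ≈ −48 kJ

Bonds broken (reactants):
  C-H: 4 × 403 = 1612
  C=C: 1 × 603 = 603
  H-Cl: 1 × 419 = 419
  Σ(broken) = 2634 kJ
Bonds formed (products):
  C-C: 1 × 352 = 352
  C-Cl: 1 × 315 = 315
  C-H: 5 × 403 = 2015
  Σ(formed) = 2682 kJ
ΔH = Σ(broken) − Σ(formed) = 2634 − 2682 = −48 kJ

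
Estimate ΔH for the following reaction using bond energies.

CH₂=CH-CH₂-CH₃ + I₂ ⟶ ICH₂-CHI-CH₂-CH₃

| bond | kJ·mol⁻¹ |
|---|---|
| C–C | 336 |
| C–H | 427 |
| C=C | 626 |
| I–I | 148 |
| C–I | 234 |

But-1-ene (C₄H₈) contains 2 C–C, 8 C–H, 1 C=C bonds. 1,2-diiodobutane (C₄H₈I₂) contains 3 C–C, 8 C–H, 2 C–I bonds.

ΔH ≈ −30 kJ

Bonds broken (reactants):
  C–C: 2 × 336 = 672
  C–H: 8 × 427 = 3416
  C=C: 1 × 626 = 626
  I–I: 1 × 148 = 148
  Σ(broken) = 4862 kJ
Bonds formed (products):
  C–C: 3 × 336 = 1008
  C–H: 8 × 427 = 3416
  C–I: 2 × 234 = 468
  Σ(formed) = 4892 kJ
ΔH = Σ(broken) − Σ(formed) = 4862 − 4892 = −30 kJ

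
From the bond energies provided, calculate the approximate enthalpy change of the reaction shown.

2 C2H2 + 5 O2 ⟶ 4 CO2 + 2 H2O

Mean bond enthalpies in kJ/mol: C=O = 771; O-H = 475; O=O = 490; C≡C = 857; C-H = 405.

ΔH ≈ −2284 kJ

Bonds broken (reactants):
  C≡C: 2 × 857 = 1714
  C-H: 4 × 405 = 1620
  O=O: 5 × 490 = 2450
  Σ(broken) = 5784 kJ
Bonds formed (products):
  C=O: 8 × 771 = 6168
  O-H: 4 × 475 = 1900
  Σ(formed) = 8068 kJ
ΔH = Σ(broken) − Σ(formed) = 5784 − 8068 = −2284 kJ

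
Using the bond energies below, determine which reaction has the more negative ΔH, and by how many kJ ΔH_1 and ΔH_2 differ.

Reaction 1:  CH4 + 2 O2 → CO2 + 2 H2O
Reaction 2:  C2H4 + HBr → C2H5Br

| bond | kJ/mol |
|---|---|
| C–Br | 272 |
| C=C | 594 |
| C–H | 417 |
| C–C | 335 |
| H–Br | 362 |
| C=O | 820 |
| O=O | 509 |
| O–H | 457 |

Reaction 1:
  Bonds broken (reactants):
    C–H: 4 × 417 = 1668
    O=O: 2 × 509 = 1018
    Σ(broken) = 2686 kJ
  Bonds formed (products):
    C=O: 2 × 820 = 1640
    O–H: 4 × 457 = 1828
    Σ(formed) = 3468 kJ
  ΔH_1 = 2686 − 3468 = −782 kJ
Reaction 2:
  Bonds broken (reactants):
    C–H: 4 × 417 = 1668
    C=C: 1 × 594 = 594
    H–Br: 1 × 362 = 362
    Σ(broken) = 2624 kJ
  Bonds formed (products):
    C–Br: 1 × 272 = 272
    C–C: 1 × 335 = 335
    C–H: 5 × 417 = 2085
    Σ(formed) = 2692 kJ
  ΔH_2 = 2624 − 2692 = −68 kJ
ΔH_1 − ΔH_2 = −714 kJ, so reaction 1 has the more negative ΔH; |ΔH_1 − ΔH_2| = 714 kJ.

Reaction 1, by 714 kJ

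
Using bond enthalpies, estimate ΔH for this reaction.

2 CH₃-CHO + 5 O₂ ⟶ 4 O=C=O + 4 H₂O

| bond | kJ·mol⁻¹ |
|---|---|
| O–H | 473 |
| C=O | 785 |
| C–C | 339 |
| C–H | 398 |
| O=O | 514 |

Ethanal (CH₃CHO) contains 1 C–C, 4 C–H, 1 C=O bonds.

Bonds broken (reactants):
  C–C: 2 × 339 = 678
  C–H: 8 × 398 = 3184
  C=O: 2 × 785 = 1570
  O=O: 5 × 514 = 2570
  Σ(broken) = 8002 kJ
Bonds formed (products):
  C=O: 8 × 785 = 6280
  O–H: 8 × 473 = 3784
  Σ(formed) = 10064 kJ
ΔH = Σ(broken) − Σ(formed) = 8002 − 10064 = −2062 kJ

ΔH ≈ −2062 kJ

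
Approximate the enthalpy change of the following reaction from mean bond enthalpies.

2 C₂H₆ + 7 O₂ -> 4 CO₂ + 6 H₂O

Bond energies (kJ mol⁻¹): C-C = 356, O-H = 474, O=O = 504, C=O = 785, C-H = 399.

Bonds broken (reactants):
  C-C: 2 × 356 = 712
  C-H: 12 × 399 = 4788
  O=O: 7 × 504 = 3528
  Σ(broken) = 9028 kJ
Bonds formed (products):
  C=O: 8 × 785 = 6280
  O-H: 12 × 474 = 5688
  Σ(formed) = 11968 kJ
ΔH = Σ(broken) − Σ(formed) = 9028 − 11968 = −2940 kJ

ΔH ≈ −2940 kJ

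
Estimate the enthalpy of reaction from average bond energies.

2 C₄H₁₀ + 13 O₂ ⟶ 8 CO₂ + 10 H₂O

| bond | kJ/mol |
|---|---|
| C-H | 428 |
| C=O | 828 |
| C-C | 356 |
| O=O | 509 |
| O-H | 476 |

ΔH ≈ −5455 kJ

Bonds broken (reactants):
  C-C: 6 × 356 = 2136
  C-H: 20 × 428 = 8560
  O=O: 13 × 509 = 6617
  Σ(broken) = 17313 kJ
Bonds formed (products):
  C=O: 16 × 828 = 13248
  O-H: 20 × 476 = 9520
  Σ(formed) = 22768 kJ
ΔH = Σ(broken) − Σ(formed) = 17313 − 22768 = −5455 kJ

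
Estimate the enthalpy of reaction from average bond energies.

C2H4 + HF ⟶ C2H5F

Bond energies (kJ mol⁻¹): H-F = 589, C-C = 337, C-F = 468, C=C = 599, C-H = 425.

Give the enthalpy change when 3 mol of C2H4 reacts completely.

ΔH = −126 kJ

Bonds broken (reactants):
  C-H: 4 × 425 = 1700
  C=C: 1 × 599 = 599
  H-F: 1 × 589 = 589
  Σ(broken) = 2888 kJ
Bonds formed (products):
  C-C: 1 × 337 = 337
  C-F: 1 × 468 = 468
  C-H: 5 × 425 = 2125
  Σ(formed) = 2930 kJ
ΔH = Σ(broken) − Σ(formed) = 2888 − 2930 = −42 kJ
For 3× the reaction as written: 3 × (−42) = −126 kJ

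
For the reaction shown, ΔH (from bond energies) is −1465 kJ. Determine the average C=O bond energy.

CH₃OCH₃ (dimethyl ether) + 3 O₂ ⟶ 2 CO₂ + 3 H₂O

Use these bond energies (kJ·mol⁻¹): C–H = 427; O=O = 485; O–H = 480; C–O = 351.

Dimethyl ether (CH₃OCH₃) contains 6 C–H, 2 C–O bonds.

Let D be the C=O bond energy.
Σ(broken) = 6×427 + 2×351 + 3×485 = 4719
Σ(formed) = 4×D + 6×480 = 2880 + 4D
ΔH = Σ(broken) − Σ(formed) = (4719) − (2880 + 4D) = +1839 − 4D
Setting this equal to −1465 kJ gives 4D = 3304, so D = 826 kJ/mol.

D(C=O) ≈ 826 kJ/mol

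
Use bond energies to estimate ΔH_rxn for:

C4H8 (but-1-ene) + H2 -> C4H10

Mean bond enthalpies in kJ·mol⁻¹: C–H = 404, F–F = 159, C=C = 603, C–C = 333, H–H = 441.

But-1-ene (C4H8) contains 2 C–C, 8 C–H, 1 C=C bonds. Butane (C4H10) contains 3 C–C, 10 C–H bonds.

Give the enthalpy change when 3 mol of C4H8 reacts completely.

Bonds broken (reactants):
  C–C: 2 × 333 = 666
  C–H: 8 × 404 = 3232
  C=C: 1 × 603 = 603
  H–H: 1 × 441 = 441
  Σ(broken) = 4942 kJ
Bonds formed (products):
  C–C: 3 × 333 = 999
  C–H: 10 × 404 = 4040
  Σ(formed) = 5039 kJ
ΔH = Σ(broken) − Σ(formed) = 4942 − 5039 = −97 kJ
For 3× the reaction as written: 3 × (−97) = −291 kJ

ΔH = −291 kJ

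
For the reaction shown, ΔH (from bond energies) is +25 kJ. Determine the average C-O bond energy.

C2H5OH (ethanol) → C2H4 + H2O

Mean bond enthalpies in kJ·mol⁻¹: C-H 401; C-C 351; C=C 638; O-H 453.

D(C-O) ≈ 364 kJ/mol

Let D be the C-O bond energy.
Σ(broken) = 1×351 + 5×401 + 1×D + 1×453 = 2809 + D
Σ(formed) = 4×401 + 1×638 + 2×453 = 3148
ΔH = Σ(broken) − Σ(formed) = (2809 + D) − (3148) = −339 + D
Setting this equal to +25 kJ gives D = 364 kJ/mol.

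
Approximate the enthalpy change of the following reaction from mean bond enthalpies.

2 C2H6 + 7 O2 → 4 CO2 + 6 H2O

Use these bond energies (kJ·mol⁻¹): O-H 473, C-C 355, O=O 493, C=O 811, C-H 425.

Bonds broken (reactants):
  C-C: 2 × 355 = 710
  C-H: 12 × 425 = 5100
  O=O: 7 × 493 = 3451
  Σ(broken) = 9261 kJ
Bonds formed (products):
  C=O: 8 × 811 = 6488
  O-H: 12 × 473 = 5676
  Σ(formed) = 12164 kJ
ΔH = Σ(broken) − Σ(formed) = 9261 − 12164 = −2903 kJ

ΔH ≈ −2903 kJ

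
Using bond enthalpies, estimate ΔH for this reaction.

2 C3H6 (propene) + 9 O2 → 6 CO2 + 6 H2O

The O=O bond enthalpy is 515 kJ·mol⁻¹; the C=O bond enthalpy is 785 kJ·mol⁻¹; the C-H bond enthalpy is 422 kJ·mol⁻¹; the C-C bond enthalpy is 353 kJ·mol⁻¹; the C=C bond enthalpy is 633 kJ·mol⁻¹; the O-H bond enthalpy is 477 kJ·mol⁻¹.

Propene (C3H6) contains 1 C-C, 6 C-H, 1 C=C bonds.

ΔH ≈ −3473 kJ

Bonds broken (reactants):
  C-C: 2 × 353 = 706
  C-H: 12 × 422 = 5064
  C=C: 2 × 633 = 1266
  O=O: 9 × 515 = 4635
  Σ(broken) = 11671 kJ
Bonds formed (products):
  C=O: 12 × 785 = 9420
  O-H: 12 × 477 = 5724
  Σ(formed) = 15144 kJ
ΔH = Σ(broken) − Σ(formed) = 11671 − 15144 = −3473 kJ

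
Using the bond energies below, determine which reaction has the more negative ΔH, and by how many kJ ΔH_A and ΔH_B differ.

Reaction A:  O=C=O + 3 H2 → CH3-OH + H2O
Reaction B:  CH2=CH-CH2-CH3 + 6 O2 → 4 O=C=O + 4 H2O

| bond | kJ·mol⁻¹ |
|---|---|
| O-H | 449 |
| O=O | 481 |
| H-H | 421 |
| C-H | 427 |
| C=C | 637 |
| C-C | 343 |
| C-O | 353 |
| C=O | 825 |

Reaction B, by 2499 kJ

Reaction A:
  Bonds broken (reactants):
    C=O: 2 × 825 = 1650
    H-H: 3 × 421 = 1263
    Σ(broken) = 2913 kJ
  Bonds formed (products):
    C-H: 3 × 427 = 1281
    C-O: 1 × 353 = 353
    O-H: 3 × 449 = 1347
    Σ(formed) = 2981 kJ
  ΔH_A = 2913 − 2981 = −68 kJ
Reaction B:
  Bonds broken (reactants):
    C-C: 2 × 343 = 686
    C-H: 8 × 427 = 3416
    C=C: 1 × 637 = 637
    O=O: 6 × 481 = 2886
    Σ(broken) = 7625 kJ
  Bonds formed (products):
    C=O: 8 × 825 = 6600
    O-H: 8 × 449 = 3592
    Σ(formed) = 10192 kJ
  ΔH_B = 7625 − 10192 = −2567 kJ
ΔH_A − ΔH_B = +2499 kJ, so reaction B has the more negative ΔH; |ΔH_A − ΔH_B| = 2499 kJ.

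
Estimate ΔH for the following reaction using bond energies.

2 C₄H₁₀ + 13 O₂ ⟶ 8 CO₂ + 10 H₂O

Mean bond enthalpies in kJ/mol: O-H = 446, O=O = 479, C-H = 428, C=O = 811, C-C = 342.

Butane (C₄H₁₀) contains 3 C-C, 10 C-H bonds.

ΔH ≈ −5057 kJ

Bonds broken (reactants):
  C-C: 6 × 342 = 2052
  C-H: 20 × 428 = 8560
  O=O: 13 × 479 = 6227
  Σ(broken) = 16839 kJ
Bonds formed (products):
  C=O: 16 × 811 = 12976
  O-H: 20 × 446 = 8920
  Σ(formed) = 21896 kJ
ΔH = Σ(broken) − Σ(formed) = 16839 − 21896 = −5057 kJ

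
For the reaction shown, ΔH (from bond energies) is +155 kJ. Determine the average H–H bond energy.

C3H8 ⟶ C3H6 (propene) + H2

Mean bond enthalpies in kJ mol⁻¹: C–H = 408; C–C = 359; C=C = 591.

Let D be the H–H bond energy.
Σ(broken) = 2×359 + 8×408 = 3982
Σ(formed) = 1×359 + 6×408 + 1×591 + 1×D = 3398 + D
ΔH = Σ(broken) − Σ(formed) = (3982) − (3398 + D) = +584 − D
Setting this equal to +155 kJ gives D = 429 kJ/mol.

D(H–H) ≈ 429 kJ/mol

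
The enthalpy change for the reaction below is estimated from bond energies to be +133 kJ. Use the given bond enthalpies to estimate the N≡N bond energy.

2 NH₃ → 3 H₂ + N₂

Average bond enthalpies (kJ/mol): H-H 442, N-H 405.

Let D be the N≡N bond energy.
Σ(broken) = 6×405 = 2430
Σ(formed) = 3×442 + 1×D = 1326 + D
ΔH = Σ(broken) − Σ(formed) = (2430) − (1326 + D) = +1104 − D
Setting this equal to +133 kJ gives D = 971 kJ/mol.

D(N≡N) ≈ 971 kJ/mol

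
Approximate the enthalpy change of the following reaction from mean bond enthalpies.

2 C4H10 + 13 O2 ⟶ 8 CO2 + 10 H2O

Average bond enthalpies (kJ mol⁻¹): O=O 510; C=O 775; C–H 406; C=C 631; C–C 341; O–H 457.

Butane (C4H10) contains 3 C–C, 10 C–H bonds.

Bonds broken (reactants):
  C–C: 6 × 341 = 2046
  C–H: 20 × 406 = 8120
  O=O: 13 × 510 = 6630
  Σ(broken) = 16796 kJ
Bonds formed (products):
  C=O: 16 × 775 = 12400
  O–H: 20 × 457 = 9140
  Σ(formed) = 21540 kJ
ΔH = Σ(broken) − Σ(formed) = 16796 − 21540 = −4744 kJ

ΔH ≈ −4744 kJ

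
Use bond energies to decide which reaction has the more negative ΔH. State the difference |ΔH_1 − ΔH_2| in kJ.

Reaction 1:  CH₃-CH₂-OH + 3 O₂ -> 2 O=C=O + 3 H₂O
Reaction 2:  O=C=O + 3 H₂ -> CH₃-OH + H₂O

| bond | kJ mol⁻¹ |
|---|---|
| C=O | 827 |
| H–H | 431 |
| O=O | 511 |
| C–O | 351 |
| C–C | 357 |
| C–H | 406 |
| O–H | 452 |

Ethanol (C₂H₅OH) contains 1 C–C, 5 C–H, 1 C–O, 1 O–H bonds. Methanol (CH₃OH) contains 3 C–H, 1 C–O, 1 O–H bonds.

Reaction 1, by 1319 kJ

Reaction 1:
  Bonds broken (reactants):
    C–C: 1 × 357 = 357
    C–H: 5 × 406 = 2030
    C–O: 1 × 351 = 351
    O–H: 1 × 452 = 452
    O=O: 3 × 511 = 1533
    Σ(broken) = 4723 kJ
  Bonds formed (products):
    C=O: 4 × 827 = 3308
    O–H: 6 × 452 = 2712
    Σ(formed) = 6020 kJ
  ΔH_1 = 4723 − 6020 = −1297 kJ
Reaction 2:
  Bonds broken (reactants):
    C=O: 2 × 827 = 1654
    H–H: 3 × 431 = 1293
    Σ(broken) = 2947 kJ
  Bonds formed (products):
    C–H: 3 × 406 = 1218
    C–O: 1 × 351 = 351
    O–H: 3 × 452 = 1356
    Σ(formed) = 2925 kJ
  ΔH_2 = 2947 − 2925 = +22 kJ
ΔH_1 − ΔH_2 = −1319 kJ, so reaction 1 has the more negative ΔH; |ΔH_1 − ΔH_2| = 1319 kJ.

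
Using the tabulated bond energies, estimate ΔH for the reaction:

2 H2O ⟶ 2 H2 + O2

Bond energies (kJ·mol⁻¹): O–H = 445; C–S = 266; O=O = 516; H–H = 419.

ΔH ≈ +426 kJ

Bonds broken (reactants):
  O–H: 4 × 445 = 1780
  Σ(broken) = 1780 kJ
Bonds formed (products):
  H–H: 2 × 419 = 838
  O=O: 1 × 516 = 516
  Σ(formed) = 1354 kJ
ΔH = Σ(broken) − Σ(formed) = 1780 − 1354 = +426 kJ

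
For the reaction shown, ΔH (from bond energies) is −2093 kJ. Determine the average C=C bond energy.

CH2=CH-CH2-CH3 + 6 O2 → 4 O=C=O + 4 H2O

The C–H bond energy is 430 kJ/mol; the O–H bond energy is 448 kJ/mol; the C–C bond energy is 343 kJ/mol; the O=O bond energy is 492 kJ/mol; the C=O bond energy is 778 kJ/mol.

Let D be the C=C bond energy.
Σ(broken) = 2×343 + 8×430 + 1×D + 6×492 = 7078 + D
Σ(formed) = 8×778 + 8×448 = 9808
ΔH = Σ(broken) − Σ(formed) = (7078 + D) − (9808) = −2730 + D
Setting this equal to −2093 kJ gives D = 637 kJ/mol.

D(C=C) ≈ 637 kJ/mol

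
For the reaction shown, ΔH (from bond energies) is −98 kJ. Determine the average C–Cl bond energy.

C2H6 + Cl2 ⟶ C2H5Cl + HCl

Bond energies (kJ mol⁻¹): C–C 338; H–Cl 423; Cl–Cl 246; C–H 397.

Let D be the C–Cl bond energy.
Σ(broken) = 1×338 + 6×397 + 1×246 = 2966
Σ(formed) = 1×338 + 1×D + 5×397 + 1×423 = 2746 + D
ΔH = Σ(broken) − Σ(formed) = (2966) − (2746 + D) = +220 − D
Setting this equal to −98 kJ gives D = 318 kJ/mol.

D(C–Cl) ≈ 318 kJ/mol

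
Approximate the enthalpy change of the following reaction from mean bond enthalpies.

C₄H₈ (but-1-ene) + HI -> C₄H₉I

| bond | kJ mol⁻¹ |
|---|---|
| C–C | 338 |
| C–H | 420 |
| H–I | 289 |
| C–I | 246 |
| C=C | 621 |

ΔH ≈ −94 kJ

Bonds broken (reactants):
  C–C: 2 × 338 = 676
  C–H: 8 × 420 = 3360
  C=C: 1 × 621 = 621
  H–I: 1 × 289 = 289
  Σ(broken) = 4946 kJ
Bonds formed (products):
  C–C: 3 × 338 = 1014
  C–H: 9 × 420 = 3780
  C–I: 1 × 246 = 246
  Σ(formed) = 5040 kJ
ΔH = Σ(broken) − Σ(formed) = 4946 − 5040 = −94 kJ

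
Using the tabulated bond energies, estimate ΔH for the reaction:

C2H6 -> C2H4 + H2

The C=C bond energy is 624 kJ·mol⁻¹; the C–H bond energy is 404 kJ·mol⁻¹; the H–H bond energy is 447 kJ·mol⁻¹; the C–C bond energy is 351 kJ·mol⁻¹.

Bonds broken (reactants):
  C–C: 1 × 351 = 351
  C–H: 6 × 404 = 2424
  Σ(broken) = 2775 kJ
Bonds formed (products):
  C–H: 4 × 404 = 1616
  C=C: 1 × 624 = 624
  H–H: 1 × 447 = 447
  Σ(formed) = 2687 kJ
ΔH = Σ(broken) − Σ(formed) = 2775 − 2687 = +88 kJ

ΔH ≈ +88 kJ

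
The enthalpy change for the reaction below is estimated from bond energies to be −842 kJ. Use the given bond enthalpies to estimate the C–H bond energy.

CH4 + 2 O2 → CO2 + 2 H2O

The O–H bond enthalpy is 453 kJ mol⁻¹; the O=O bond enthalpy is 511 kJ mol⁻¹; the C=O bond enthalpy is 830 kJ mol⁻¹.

D(C–H) ≈ 402 kJ/mol

Let D be the C–H bond energy.
Σ(broken) = 4×D + 2×511 = 1022 + 4D
Σ(formed) = 2×830 + 4×453 = 3472
ΔH = Σ(broken) − Σ(formed) = (1022 + 4D) − (3472) = −2450 + 4D
Setting this equal to −842 kJ gives 4D = 1608, so D = 402 kJ/mol.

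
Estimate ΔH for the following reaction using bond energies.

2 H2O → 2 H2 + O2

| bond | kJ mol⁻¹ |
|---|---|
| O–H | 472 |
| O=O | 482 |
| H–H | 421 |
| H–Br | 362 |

ΔH ≈ +564 kJ

Bonds broken (reactants):
  O–H: 4 × 472 = 1888
  Σ(broken) = 1888 kJ
Bonds formed (products):
  H–H: 2 × 421 = 842
  O=O: 1 × 482 = 482
  Σ(formed) = 1324 kJ
ΔH = Σ(broken) − Σ(formed) = 1888 − 1324 = +564 kJ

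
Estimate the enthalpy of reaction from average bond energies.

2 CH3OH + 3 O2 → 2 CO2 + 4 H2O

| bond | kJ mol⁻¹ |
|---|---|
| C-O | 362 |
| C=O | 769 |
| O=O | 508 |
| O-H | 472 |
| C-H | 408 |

ΔH ≈ −1212 kJ

Bonds broken (reactants):
  C-H: 6 × 408 = 2448
  C-O: 2 × 362 = 724
  O-H: 2 × 472 = 944
  O=O: 3 × 508 = 1524
  Σ(broken) = 5640 kJ
Bonds formed (products):
  C=O: 4 × 769 = 3076
  O-H: 8 × 472 = 3776
  Σ(formed) = 6852 kJ
ΔH = Σ(broken) − Σ(formed) = 5640 − 6852 = −1212 kJ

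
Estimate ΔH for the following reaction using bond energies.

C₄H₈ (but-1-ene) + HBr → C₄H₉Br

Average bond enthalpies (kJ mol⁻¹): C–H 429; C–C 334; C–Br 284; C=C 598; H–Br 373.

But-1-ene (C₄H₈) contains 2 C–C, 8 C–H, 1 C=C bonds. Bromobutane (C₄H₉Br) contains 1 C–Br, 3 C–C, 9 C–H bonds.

Bonds broken (reactants):
  C–C: 2 × 334 = 668
  C–H: 8 × 429 = 3432
  C=C: 1 × 598 = 598
  H–Br: 1 × 373 = 373
  Σ(broken) = 5071 kJ
Bonds formed (products):
  C–Br: 1 × 284 = 284
  C–C: 3 × 334 = 1002
  C–H: 9 × 429 = 3861
  Σ(formed) = 5147 kJ
ΔH = Σ(broken) − Σ(formed) = 5071 − 5147 = −76 kJ

ΔH ≈ −76 kJ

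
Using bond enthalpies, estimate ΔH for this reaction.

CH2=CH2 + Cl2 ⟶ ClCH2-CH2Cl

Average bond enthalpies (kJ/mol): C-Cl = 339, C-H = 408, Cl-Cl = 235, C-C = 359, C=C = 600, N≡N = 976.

ΔH ≈ −202 kJ

Bonds broken (reactants):
  C-H: 4 × 408 = 1632
  C=C: 1 × 600 = 600
  Cl-Cl: 1 × 235 = 235
  Σ(broken) = 2467 kJ
Bonds formed (products):
  C-C: 1 × 359 = 359
  C-Cl: 2 × 339 = 678
  C-H: 4 × 408 = 1632
  Σ(formed) = 2669 kJ
ΔH = Σ(broken) − Σ(formed) = 2467 − 2669 = −202 kJ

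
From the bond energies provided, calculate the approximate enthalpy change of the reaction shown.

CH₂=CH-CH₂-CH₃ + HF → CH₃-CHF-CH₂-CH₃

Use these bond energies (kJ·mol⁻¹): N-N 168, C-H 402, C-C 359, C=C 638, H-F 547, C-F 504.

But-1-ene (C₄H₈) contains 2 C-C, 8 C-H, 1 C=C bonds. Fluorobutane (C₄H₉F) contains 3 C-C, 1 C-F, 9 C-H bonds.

ΔH ≈ −80 kJ

Bonds broken (reactants):
  C-C: 2 × 359 = 718
  C-H: 8 × 402 = 3216
  C=C: 1 × 638 = 638
  H-F: 1 × 547 = 547
  Σ(broken) = 5119 kJ
Bonds formed (products):
  C-C: 3 × 359 = 1077
  C-F: 1 × 504 = 504
  C-H: 9 × 402 = 3618
  Σ(formed) = 5199 kJ
ΔH = Σ(broken) − Σ(formed) = 5119 − 5199 = −80 kJ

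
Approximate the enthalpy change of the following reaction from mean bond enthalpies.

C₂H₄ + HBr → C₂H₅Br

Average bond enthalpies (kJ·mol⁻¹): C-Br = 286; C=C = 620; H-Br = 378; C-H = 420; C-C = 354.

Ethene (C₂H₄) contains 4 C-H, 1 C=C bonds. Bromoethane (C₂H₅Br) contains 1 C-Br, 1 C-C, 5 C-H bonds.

Bonds broken (reactants):
  C-H: 4 × 420 = 1680
  C=C: 1 × 620 = 620
  H-Br: 1 × 378 = 378
  Σ(broken) = 2678 kJ
Bonds formed (products):
  C-Br: 1 × 286 = 286
  C-C: 1 × 354 = 354
  C-H: 5 × 420 = 2100
  Σ(formed) = 2740 kJ
ΔH = Σ(broken) − Σ(formed) = 2678 − 2740 = −62 kJ

ΔH ≈ −62 kJ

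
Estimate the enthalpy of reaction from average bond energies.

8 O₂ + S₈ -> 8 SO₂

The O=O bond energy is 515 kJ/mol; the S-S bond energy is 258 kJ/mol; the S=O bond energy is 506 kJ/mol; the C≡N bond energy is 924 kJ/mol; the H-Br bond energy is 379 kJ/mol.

Bonds broken (reactants):
  O=O: 8 × 515 = 4120
  S-S: 8 × 258 = 2064
  Σ(broken) = 6184 kJ
Bonds formed (products):
  S=O: 16 × 506 = 8096
  Σ(formed) = 8096 kJ
ΔH = Σ(broken) − Σ(formed) = 6184 − 8096 = −1912 kJ

ΔH ≈ −1912 kJ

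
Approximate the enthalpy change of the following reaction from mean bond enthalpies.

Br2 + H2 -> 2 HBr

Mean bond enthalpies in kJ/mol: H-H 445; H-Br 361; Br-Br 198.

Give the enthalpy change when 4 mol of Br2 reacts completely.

ΔH = −316 kJ

Bonds broken (reactants):
  Br-Br: 1 × 198 = 198
  H-H: 1 × 445 = 445
  Σ(broken) = 643 kJ
Bonds formed (products):
  H-Br: 2 × 361 = 722
  Σ(formed) = 722 kJ
ΔH = Σ(broken) − Σ(formed) = 643 − 722 = −79 kJ
For 4× the reaction as written: 4 × (−79) = −316 kJ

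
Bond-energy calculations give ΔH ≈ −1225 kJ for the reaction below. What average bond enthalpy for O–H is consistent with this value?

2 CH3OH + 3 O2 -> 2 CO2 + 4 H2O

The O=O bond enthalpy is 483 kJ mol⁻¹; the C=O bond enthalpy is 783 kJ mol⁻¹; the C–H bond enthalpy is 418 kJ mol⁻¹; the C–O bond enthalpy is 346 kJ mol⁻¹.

D(O–H) ≈ 457 kJ/mol

Let D be the O–H bond energy.
Σ(broken) = 6×418 + 2×346 + 2×D + 3×483 = 4649 + 2D
Σ(formed) = 4×783 + 8×D = 3132 + 8D
ΔH = Σ(broken) − Σ(formed) = (4649 + 2D) − (3132 + 8D) = +1517 − 6D
Setting this equal to −1225 kJ gives 6D = 2742, so D = 457 kJ/mol.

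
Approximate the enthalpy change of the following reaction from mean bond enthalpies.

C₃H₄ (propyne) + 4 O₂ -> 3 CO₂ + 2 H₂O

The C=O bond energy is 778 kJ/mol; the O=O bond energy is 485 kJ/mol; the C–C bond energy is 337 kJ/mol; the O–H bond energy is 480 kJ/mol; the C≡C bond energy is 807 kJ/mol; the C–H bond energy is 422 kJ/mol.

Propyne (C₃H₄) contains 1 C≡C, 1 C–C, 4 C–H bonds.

ΔH ≈ −1816 kJ

Bonds broken (reactants):
  C≡C: 1 × 807 = 807
  C–C: 1 × 337 = 337
  C–H: 4 × 422 = 1688
  O=O: 4 × 485 = 1940
  Σ(broken) = 4772 kJ
Bonds formed (products):
  C=O: 6 × 778 = 4668
  O–H: 4 × 480 = 1920
  Σ(formed) = 6588 kJ
ΔH = Σ(broken) − Σ(formed) = 4772 − 6588 = −1816 kJ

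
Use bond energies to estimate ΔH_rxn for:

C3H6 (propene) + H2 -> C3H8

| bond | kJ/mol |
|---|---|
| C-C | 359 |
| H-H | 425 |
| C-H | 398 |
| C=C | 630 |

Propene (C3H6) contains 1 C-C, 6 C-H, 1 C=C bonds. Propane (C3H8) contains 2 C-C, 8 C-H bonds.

ΔH ≈ −100 kJ

Bonds broken (reactants):
  C-C: 1 × 359 = 359
  C-H: 6 × 398 = 2388
  C=C: 1 × 630 = 630
  H-H: 1 × 425 = 425
  Σ(broken) = 3802 kJ
Bonds formed (products):
  C-C: 2 × 359 = 718
  C-H: 8 × 398 = 3184
  Σ(formed) = 3902 kJ
ΔH = Σ(broken) − Σ(formed) = 3802 − 3902 = −100 kJ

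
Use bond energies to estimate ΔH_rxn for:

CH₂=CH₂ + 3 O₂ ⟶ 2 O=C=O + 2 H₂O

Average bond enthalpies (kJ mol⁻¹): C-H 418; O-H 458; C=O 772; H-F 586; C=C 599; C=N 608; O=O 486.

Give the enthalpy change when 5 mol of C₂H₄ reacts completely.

Bonds broken (reactants):
  C-H: 4 × 418 = 1672
  C=C: 1 × 599 = 599
  O=O: 3 × 486 = 1458
  Σ(broken) = 3729 kJ
Bonds formed (products):
  C=O: 4 × 772 = 3088
  O-H: 4 × 458 = 1832
  Σ(formed) = 4920 kJ
ΔH = Σ(broken) − Σ(formed) = 3729 − 4920 = −1191 kJ
For 5× the reaction as written: 5 × (−1191) = −5955 kJ

ΔH = −5955 kJ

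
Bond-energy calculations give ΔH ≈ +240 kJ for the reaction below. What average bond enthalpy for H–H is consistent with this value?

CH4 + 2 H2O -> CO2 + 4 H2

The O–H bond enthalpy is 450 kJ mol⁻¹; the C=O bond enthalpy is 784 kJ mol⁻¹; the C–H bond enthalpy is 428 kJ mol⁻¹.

Let D be the H–H bond energy.
Σ(broken) = 4×428 + 4×450 = 3512
Σ(formed) = 2×784 + 4×D = 1568 + 4D
ΔH = Σ(broken) − Σ(formed) = (3512) − (1568 + 4D) = +1944 − 4D
Setting this equal to +240 kJ gives 4D = 1704, so D = 426 kJ/mol.

D(H–H) ≈ 426 kJ/mol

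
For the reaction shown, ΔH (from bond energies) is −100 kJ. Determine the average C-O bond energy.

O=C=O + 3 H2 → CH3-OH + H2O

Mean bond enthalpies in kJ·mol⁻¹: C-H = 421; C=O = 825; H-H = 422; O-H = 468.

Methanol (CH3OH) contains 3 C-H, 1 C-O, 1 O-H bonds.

Let D be the C-O bond energy.
Σ(broken) = 2×825 + 3×422 = 2916
Σ(formed) = 3×421 + 1×D + 3×468 = 2667 + D
ΔH = Σ(broken) − Σ(formed) = (2916) − (2667 + D) = +249 − D
Setting this equal to −100 kJ gives D = 349 kJ/mol.

D(C-O) ≈ 349 kJ/mol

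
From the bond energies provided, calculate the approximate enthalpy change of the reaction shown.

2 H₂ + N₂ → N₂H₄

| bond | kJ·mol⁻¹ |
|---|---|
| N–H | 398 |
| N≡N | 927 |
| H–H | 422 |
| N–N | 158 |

Bonds broken (reactants):
  H–H: 2 × 422 = 844
  N≡N: 1 × 927 = 927
  Σ(broken) = 1771 kJ
Bonds formed (products):
  N–H: 4 × 398 = 1592
  N–N: 1 × 158 = 158
  Σ(formed) = 1750 kJ
ΔH = Σ(broken) − Σ(formed) = 1771 − 1750 = +21 kJ

ΔH ≈ +21 kJ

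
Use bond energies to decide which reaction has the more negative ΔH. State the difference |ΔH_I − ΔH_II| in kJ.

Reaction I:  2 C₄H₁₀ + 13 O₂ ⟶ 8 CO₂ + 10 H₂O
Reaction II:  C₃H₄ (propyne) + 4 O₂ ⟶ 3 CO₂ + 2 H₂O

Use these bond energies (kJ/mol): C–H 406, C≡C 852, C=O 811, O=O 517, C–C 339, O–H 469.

Reaction I, by 3622 kJ

Reaction I:
  Bonds broken (reactants):
    C–C: 6 × 339 = 2034
    C–H: 20 × 406 = 8120
    O=O: 13 × 517 = 6721
    Σ(broken) = 16875 kJ
  Bonds formed (products):
    C=O: 16 × 811 = 12976
    O–H: 20 × 469 = 9380
    Σ(formed) = 22356 kJ
  ΔH_I = 16875 − 22356 = −5481 kJ
Reaction II:
  Bonds broken (reactants):
    C≡C: 1 × 852 = 852
    C–C: 1 × 339 = 339
    C–H: 4 × 406 = 1624
    O=O: 4 × 517 = 2068
    Σ(broken) = 4883 kJ
  Bonds formed (products):
    C=O: 6 × 811 = 4866
    O–H: 4 × 469 = 1876
    Σ(formed) = 6742 kJ
  ΔH_II = 4883 − 6742 = −1859 kJ
ΔH_I − ΔH_II = −3622 kJ, so reaction I has the more negative ΔH; |ΔH_I − ΔH_II| = 3622 kJ.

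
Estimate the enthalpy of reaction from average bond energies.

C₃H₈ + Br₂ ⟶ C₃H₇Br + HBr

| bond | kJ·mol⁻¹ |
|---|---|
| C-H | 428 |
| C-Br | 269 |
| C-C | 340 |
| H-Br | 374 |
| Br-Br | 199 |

ΔH ≈ −16 kJ

Bonds broken (reactants):
  Br-Br: 1 × 199 = 199
  C-C: 2 × 340 = 680
  C-H: 8 × 428 = 3424
  Σ(broken) = 4303 kJ
Bonds formed (products):
  C-Br: 1 × 269 = 269
  C-C: 2 × 340 = 680
  C-H: 7 × 428 = 2996
  H-Br: 1 × 374 = 374
  Σ(formed) = 4319 kJ
ΔH = Σ(broken) − Σ(formed) = 4303 − 4319 = −16 kJ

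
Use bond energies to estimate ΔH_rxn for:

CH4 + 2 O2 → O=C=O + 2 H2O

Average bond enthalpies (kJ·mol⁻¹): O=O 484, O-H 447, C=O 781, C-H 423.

Bonds broken (reactants):
  C-H: 4 × 423 = 1692
  O=O: 2 × 484 = 968
  Σ(broken) = 2660 kJ
Bonds formed (products):
  C=O: 2 × 781 = 1562
  O-H: 4 × 447 = 1788
  Σ(formed) = 3350 kJ
ΔH = Σ(broken) − Σ(formed) = 2660 − 3350 = −690 kJ

ΔH ≈ −690 kJ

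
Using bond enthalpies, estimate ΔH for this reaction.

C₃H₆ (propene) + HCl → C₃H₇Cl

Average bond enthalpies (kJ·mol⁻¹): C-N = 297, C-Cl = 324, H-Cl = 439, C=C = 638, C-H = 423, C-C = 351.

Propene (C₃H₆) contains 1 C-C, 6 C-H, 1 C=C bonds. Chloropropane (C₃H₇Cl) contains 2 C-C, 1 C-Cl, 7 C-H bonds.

Bonds broken (reactants):
  C-C: 1 × 351 = 351
  C-H: 6 × 423 = 2538
  C=C: 1 × 638 = 638
  H-Cl: 1 × 439 = 439
  Σ(broken) = 3966 kJ
Bonds formed (products):
  C-C: 2 × 351 = 702
  C-Cl: 1 × 324 = 324
  C-H: 7 × 423 = 2961
  Σ(formed) = 3987 kJ
ΔH = Σ(broken) − Σ(formed) = 3966 − 3987 = −21 kJ

ΔH ≈ −21 kJ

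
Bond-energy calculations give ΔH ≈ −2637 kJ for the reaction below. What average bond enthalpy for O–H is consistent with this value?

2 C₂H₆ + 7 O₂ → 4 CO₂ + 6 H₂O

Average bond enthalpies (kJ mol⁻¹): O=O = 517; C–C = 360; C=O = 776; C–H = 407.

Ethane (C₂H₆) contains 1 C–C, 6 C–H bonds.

Let D be the O–H bond energy.
Σ(broken) = 2×360 + 12×407 + 7×517 = 9223
Σ(formed) = 8×776 + 12×D = 6208 + 12D
ΔH = Σ(broken) − Σ(formed) = (9223) − (6208 + 12D) = +3015 − 12D
Setting this equal to −2637 kJ gives 12D = 5652, so D = 471 kJ/mol.

D(O–H) ≈ 471 kJ/mol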